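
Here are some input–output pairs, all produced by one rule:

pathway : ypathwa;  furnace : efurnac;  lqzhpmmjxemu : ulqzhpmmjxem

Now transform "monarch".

Looking at the pairs, the operation is to move the last character to the front.
Applying that to "monarch" gives "hmonarc".

hmonarc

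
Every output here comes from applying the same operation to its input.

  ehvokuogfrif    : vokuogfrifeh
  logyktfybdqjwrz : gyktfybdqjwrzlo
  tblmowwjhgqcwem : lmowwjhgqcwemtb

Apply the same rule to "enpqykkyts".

The pattern: move the first 2 characters to the end (rotate left by 2).
So "enpqykkyts" becomes "pqykkytsen".

pqykkytsen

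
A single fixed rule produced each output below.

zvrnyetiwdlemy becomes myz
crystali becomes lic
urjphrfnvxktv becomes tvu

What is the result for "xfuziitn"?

tnx

Rule — move the last 2 characters to the front (rotate right by 2), then keep only the first 3 characters.
Working it through for "xfuziitn": intermediate "tnxfuzii", final "tnx".
(Check on "urjphrfnvxktv": → "tvurjphrfnvxk" → "tvu" ✓)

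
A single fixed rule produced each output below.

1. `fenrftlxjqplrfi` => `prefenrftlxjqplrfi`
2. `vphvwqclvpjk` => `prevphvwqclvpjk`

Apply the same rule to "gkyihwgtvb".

pregkyihwgtvb

In each case the input is transformed by: prepend "pre".
Applying that to "gkyihwgtvb" gives "pregkyihwgtvb".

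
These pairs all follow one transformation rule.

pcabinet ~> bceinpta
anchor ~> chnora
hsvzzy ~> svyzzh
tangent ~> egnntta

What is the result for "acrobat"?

Looking at the pairs, the operation is to sort the characters into alphabetical order, then move the first character to the end.
Starting from "acrobat": after the first operation, "aabcort"; after the second, "abcorta".

abcorta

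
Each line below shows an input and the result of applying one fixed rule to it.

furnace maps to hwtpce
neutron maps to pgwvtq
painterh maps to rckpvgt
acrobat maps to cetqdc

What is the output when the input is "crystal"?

etauvc

The transformation: shift every letter 2 places forward in the alphabet (wrapping around), then delete the last character.
For "crystal" the result is "etauvc".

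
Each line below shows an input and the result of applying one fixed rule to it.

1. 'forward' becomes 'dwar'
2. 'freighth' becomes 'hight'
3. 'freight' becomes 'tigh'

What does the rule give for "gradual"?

ldua

Rule — delete the first 3 characters, then move the last character to the front.
Starting from "gradual": after the first operation, "dual"; after the second, "ldua".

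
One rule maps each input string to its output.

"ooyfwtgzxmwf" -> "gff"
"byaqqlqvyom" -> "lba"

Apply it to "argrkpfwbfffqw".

fba

Rule — sort the characters into reverse alphabetical order, then keep only the last 3 characters.
On "argrkpfwbfffqw": the first step gives "wwrrqpkgffffba", and the second then gives "fba".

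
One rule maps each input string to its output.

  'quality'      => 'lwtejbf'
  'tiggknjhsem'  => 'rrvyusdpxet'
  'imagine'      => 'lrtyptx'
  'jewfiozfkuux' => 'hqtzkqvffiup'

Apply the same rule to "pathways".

Rule — shift every letter 11 places forward in the alphabet (wrapping around), then move the first 2 characters to the end (rotate left by 2).
For "pathways", step one produces "aleshljd"; step two turns that into "eshljdal".

eshljdal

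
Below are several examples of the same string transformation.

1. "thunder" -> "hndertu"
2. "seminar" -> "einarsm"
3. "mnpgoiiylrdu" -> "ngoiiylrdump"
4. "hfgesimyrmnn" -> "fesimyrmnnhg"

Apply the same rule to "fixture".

iturefx

The rule is to move the first 2 characters to the end (rotate left by 2), then swap the first and last characters.
"fixture" → "xturefi" → "iturefx".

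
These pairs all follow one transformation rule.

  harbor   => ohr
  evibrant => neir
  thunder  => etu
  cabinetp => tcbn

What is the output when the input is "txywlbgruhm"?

The rule is to move the last 3 characters to the front (rotate right by 3), then keep every other character starting from the second (positions 2nd, 4th, 6th, ...).
Doing the same to "txywlbgruhm": "htylg".
(Check on "cabinetp": → "etpcabin" → "tcbn" ✓)

htylg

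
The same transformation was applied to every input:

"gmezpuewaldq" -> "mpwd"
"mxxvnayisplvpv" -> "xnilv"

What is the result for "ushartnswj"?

srs

Rule — keep one character in every 3, starting at position 2 (positions 2nd, 5th, 8th, ...).
"ushartnswj" → "srs".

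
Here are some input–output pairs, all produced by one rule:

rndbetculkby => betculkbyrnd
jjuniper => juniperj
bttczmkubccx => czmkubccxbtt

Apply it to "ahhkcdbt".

hhkcdbta

In each case the input is transformed by: swap the front and back halves of the string, then move the last 3 characters to the front (rotate right by 3).
Applying both steps to "ahhkcdbt": "cdbtahhk", then "hhkcdbta".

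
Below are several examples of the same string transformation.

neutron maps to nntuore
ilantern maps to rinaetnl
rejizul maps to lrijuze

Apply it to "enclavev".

eelcvavn

Looking at the pairs, the operation is to swap each adjacent pair of characters (1↔2, 3↔4, ...), then swap the first and last characters.
Applying both steps to "enclavev": "nelcvave", then "eelcvavn".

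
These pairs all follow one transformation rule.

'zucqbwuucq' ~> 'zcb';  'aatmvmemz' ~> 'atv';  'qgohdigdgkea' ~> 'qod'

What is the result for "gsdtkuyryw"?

Rule — keep every other character starting from the first (positions 1st, 3rd, 5th, ...), then keep only the first 3 characters.
On "gsdtkuyryw": the first step gives "gdkyy", and the second then gives "gdk".

gdk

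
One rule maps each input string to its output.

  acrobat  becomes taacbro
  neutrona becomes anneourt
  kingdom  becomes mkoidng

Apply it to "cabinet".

tceanbi

The rule is to take characters alternately from the front and the back (1st, last, 2nd, 2nd-last, ...), then swap each adjacent pair of characters (1↔2, 3↔4, ...).
On "cabinet" that produces "tceanbi".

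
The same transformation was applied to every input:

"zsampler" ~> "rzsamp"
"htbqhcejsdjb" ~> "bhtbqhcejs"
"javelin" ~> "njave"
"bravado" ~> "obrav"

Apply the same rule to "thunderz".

The rule is to move the last character to the front, then delete the last 2 characters.
"thunderz" → "zthund".

zthund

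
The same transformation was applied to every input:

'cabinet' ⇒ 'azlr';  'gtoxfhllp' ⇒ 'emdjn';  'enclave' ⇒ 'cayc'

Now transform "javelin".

htjl

The rule is to keep every other character starting from the first (positions 1st, 3rd, 5th, ...), then shift every letter 2 places backward in the alphabet (wrapping around).
Working it through for "javelin": intermediate "jvln", final "htjl".
(Check on "gtoxfhllp": → "goflp" → "emdjn" ✓)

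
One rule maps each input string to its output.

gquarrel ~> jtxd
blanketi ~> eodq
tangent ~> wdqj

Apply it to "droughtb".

gurx

Looking at the pairs, the operation is to shift every letter 3 places forward in the alphabet (wrapping around), then keep only the first 4 characters.
Applying both steps to "droughtb": "gurxjkwe", then "gurx".
(Check on "tangent": → "wdqjhqw" → "wdqj" ✓)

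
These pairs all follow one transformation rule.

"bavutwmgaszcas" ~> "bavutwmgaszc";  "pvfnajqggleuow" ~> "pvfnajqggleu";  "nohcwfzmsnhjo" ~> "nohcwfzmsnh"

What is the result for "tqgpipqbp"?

The pattern: delete the last 2 characters.
Doing the same to "tqgpipqbp": "tqgpipq".

tqgpipq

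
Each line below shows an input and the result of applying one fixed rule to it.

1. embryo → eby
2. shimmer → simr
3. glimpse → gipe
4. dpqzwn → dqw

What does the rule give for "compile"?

cmie

What's happening: keep every other character starting from the first (positions 1st, 3rd, 5th, ...).
On "compile" that produces "cmie".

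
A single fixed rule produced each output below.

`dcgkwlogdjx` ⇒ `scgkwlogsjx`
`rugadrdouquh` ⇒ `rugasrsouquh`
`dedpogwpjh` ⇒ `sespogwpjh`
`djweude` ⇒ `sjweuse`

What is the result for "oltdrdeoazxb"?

Looking at the pairs, the operation is to replace every "d" with "s".
So "oltdrdeoazxb" becomes "oltsrseoazxb".

oltsrseoazxb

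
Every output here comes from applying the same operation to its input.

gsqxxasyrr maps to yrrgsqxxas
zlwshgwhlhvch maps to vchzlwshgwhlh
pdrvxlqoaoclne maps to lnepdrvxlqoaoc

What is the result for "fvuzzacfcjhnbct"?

What's happening: move the last 3 characters to the front (rotate right by 3).
Doing the same to "fvuzzacfcjhnbct": "bctfvuzzacfcjhn".

bctfvuzzacfcjhn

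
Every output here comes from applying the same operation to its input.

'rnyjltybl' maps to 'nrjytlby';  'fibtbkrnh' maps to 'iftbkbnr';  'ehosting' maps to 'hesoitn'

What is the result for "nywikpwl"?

The rule is to delete the last character, then swap each adjacent pair of characters (1↔2, 3↔4, ...).
On "nywikpwl": the first step gives "nywikpw", and the second then gives "yniwpkw".
(Check on "rnyjltybl": → "rnyjltyb" → "nrjytlby" ✓)

yniwpkw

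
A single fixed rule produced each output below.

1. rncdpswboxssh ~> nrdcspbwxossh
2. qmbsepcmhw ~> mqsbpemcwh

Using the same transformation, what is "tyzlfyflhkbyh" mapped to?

The transformation: swap each adjacent pair of characters (1↔2, 3↔4, ...).
"tyzlfyflhkbyh" → "ytlzyflfkhybh".

ytlzyflfkhybh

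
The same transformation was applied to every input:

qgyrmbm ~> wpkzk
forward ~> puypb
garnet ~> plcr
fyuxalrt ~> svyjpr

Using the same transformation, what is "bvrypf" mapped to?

Rule — delete the first 2 characters, then shift every letter 2 places backward in the alphabet (wrapping around).
On "bvrypf": the first step gives "rypf", and the second then gives "pwnd".

pwnd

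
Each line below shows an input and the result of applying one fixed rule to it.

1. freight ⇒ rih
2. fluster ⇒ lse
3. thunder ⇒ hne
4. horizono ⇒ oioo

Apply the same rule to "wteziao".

The transformation: keep every other character starting from the second (positions 2nd, 4th, 6th, ...).
So "wteziao" becomes "tza".

tza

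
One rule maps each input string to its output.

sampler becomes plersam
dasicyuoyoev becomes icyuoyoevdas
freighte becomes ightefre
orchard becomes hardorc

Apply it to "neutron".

tronneu

The transformation: move the first 3 characters to the end (rotate left by 3).
So "neutron" becomes "tronneu".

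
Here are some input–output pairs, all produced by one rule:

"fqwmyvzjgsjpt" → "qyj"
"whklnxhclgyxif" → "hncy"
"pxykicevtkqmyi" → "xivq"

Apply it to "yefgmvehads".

emh

Rule — delete the last 3 characters, then keep one character in every 3, starting at position 2 (positions 2nd, 5th, 8th, ...).
Starting from "yefgmvehads": after the first operation, "yefgmveh"; after the second, "emh".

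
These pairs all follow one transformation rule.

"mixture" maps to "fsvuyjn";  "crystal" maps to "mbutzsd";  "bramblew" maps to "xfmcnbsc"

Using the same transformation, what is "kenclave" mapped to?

fwbmdofl

The pattern: shift every letter 1 place forward in the alphabet (wrapping around), then reverse the string.
For "kenclave", step one produces "lfodmbwf"; step two turns that into "fwbmdofl".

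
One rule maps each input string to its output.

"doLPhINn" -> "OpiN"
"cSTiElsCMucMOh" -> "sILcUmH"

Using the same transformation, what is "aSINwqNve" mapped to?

In each case the input is transformed by: flip the case of every letter, then keep every other character starting from the second (positions 2nd, 4th, 6th, ...).
Applying both steps to "aSINwqNve": "AsinWQnVE", then "snQV".

snQV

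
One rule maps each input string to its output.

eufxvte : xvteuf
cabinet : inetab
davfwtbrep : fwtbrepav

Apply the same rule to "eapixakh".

ixakhap

In each case the input is transformed by: delete the first character, then move the first 2 characters to the end (rotate left by 2).
"eapixakh" → "apixakh" → "ixakhap".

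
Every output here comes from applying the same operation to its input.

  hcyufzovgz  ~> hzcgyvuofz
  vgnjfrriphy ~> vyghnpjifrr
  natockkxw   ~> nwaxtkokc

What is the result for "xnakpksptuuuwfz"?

Each output is the input with this applied: take characters alternately from the front and the back (1st, last, 2nd, 2nd-last, ...).
So "xnakpksptuuuwfz" becomes "xznfawkupukustp".

xznfawkupukustp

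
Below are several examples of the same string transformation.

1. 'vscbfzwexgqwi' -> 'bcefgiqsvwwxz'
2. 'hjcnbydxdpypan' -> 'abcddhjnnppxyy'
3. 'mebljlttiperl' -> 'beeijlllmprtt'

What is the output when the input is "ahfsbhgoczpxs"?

Rule — sort the characters into alphabetical order.
Applying that to "ahfsbhgoczpxs" gives "abcfghhopssxz".

abcfghhopssxz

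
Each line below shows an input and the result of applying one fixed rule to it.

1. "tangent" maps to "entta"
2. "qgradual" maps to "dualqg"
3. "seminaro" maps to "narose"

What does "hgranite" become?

In each case the input is transformed by: move the first 2 characters to the end (rotate left by 2), then delete the first 2 characters.
On "hgranite" that produces "nitehg".

nitehg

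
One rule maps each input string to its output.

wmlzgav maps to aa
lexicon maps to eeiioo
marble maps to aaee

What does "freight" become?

Looking at the pairs, the operation is to double every character, then keep only the vowels.
Starting from "freight": after the first operation, "ffrreeiigghhtt"; after the second, "eeii".

eeii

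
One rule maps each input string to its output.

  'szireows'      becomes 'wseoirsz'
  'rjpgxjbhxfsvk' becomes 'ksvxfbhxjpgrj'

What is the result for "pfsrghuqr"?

ruqghsrpf

The rule is to swap each adjacent pair of characters (1↔2, 3↔4, ...), then reverse the string.
On "pfsrghuqr": the first step gives "fprshgqur", and the second then gives "ruqghsrpf".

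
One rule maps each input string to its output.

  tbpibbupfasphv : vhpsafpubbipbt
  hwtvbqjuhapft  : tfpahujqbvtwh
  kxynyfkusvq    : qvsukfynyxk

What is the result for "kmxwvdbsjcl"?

In each case the input is transformed by: reverse the string.
So "kmxwvdbsjcl" becomes "lcjsbdvwxmk".

lcjsbdvwxmk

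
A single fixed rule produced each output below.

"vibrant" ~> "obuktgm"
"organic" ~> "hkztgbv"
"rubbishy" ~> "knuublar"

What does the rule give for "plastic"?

The pattern: shift every letter 7 places backward in the alphabet (wrapping around).
Doing the same to "plastic": "ietlmbv".

ietlmbv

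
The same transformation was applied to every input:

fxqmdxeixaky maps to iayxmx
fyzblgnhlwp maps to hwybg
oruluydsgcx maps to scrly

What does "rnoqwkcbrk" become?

Looking at the pairs, the operation is to keep every other character starting from the second (positions 2nd, 4th, 6th, ...), then move the first 3 characters to the end (rotate left by 3).
Starting from "rnoqwkcbrk": after the first operation, "nqkbk"; after the second, "bknqk".

bknqk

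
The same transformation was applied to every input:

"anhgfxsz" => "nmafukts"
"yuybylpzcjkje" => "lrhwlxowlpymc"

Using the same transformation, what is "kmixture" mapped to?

xrzevhkg

Rule — take characters alternately from the front and the back (1st, last, 2nd, 2nd-last, ...), then shift every letter 13 places forward in the alphabet (wrapping around) — i.e. ROT13.
"kmixture" → "kemriuxt" → "xrzevhkg".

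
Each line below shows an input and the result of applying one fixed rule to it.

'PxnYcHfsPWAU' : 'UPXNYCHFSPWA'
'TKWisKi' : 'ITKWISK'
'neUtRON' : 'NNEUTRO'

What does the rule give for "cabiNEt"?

TCABINE

The rule is to move the last character to the front, then convert every letter to uppercase.
So "cabiNEt" becomes "TCABINE".
(Check on "neUtRON": → "NneUtRO" → "NNEUTRO" ✓)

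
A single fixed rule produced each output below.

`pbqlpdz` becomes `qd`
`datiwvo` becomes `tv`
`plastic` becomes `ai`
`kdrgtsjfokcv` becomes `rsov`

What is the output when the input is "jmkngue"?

The rule is to keep one character in every 3, starting at position 3 (positions 3rd, 6th, 9th, ...).
Doing the same to "jmkngue": "ku".

ku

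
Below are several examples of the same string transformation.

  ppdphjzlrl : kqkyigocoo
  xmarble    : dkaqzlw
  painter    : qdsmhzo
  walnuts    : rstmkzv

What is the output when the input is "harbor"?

In each case the input is transformed by: shift every letter 1 place backward in the alphabet (wrapping around), then reverse the string.
Starting from "harbor": after the first operation, "gzqanq"; after the second, "qnaqzg".

qnaqzg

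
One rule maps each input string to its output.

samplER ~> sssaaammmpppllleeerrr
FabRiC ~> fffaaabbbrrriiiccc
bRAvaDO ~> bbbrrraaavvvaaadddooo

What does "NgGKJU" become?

nnnggggggkkkjjjuuu

Rule — repeat every character 3 times, then convert every letter to lowercase.
For "NgGKJU" the result is "nnnggggggkkkjjjuuu".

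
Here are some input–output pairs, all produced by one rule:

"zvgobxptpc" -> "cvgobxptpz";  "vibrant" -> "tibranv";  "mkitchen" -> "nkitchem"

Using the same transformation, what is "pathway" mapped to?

What's happening: swap the first and last characters.
On "pathway" that produces "yathwap".

yathwap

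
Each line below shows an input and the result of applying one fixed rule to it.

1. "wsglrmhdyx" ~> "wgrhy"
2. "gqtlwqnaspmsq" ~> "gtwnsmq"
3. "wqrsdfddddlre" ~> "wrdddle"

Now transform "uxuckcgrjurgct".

In each case the input is transformed by: keep every other character starting from the first (positions 1st, 3rd, 5th, ...).
For "uxuckcgrjurgct" the result is "uukgjrc".

uukgjrc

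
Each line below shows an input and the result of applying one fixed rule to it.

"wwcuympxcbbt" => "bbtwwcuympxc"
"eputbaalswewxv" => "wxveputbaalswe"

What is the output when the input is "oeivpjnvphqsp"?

qspoeivpjnvph

Looking at the pairs, the operation is to move the last 3 characters to the front (rotate right by 3).
So "oeivpjnvphqsp" becomes "qspoeivpjnvph".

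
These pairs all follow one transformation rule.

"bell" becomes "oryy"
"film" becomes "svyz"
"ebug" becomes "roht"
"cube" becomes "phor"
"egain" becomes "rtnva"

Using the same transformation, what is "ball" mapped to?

Each output is the input with this applied: shift every letter 13 places forward in the alphabet (wrapping around) — i.e. ROT13.
Doing the same to "ball": "onyy".

onyy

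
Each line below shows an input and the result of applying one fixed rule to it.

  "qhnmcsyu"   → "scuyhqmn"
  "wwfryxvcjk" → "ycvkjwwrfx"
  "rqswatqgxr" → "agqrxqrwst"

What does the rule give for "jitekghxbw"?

Each output is the input with this applied: swap each adjacent pair of characters (1↔2, 3↔4, ...), then swap the front and back halves of the string.
For "jitekghxbw", step one produces "ijetgkxhwb"; step two turns that into "kxhwbijetg".
(Check on "qhnmcsyu": → "hqmnscuy" → "scuyhqmn" ✓)

kxhwbijetg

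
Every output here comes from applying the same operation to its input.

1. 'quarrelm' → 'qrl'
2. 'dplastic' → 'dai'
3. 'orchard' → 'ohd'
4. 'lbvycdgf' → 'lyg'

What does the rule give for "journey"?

Rule — keep one character in every 3, starting at position 1 (positions 1st, 4th, 7th, ...).
So "journey" becomes "jry".

jry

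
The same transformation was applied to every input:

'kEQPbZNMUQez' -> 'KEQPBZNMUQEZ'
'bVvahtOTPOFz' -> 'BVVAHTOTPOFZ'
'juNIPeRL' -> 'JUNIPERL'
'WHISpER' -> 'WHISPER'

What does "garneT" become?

What's happening: convert every letter to uppercase.
"garneT" → "GARNET".

GARNET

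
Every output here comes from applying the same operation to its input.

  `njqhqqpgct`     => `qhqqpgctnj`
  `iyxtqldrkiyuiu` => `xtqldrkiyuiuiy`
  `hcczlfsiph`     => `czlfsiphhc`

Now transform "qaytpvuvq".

ytpvuvqqa

The pattern: move the first 2 characters to the end (rotate left by 2).
On "qaytpvuvq" that produces "ytpvuvqqa".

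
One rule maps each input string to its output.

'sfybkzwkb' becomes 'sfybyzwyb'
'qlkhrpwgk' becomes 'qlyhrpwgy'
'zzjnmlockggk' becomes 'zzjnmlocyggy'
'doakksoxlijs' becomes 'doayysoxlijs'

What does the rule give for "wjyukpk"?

Looking at the pairs, the operation is to replace every "k" with "y".
For "wjyukpk" the result is "wjyuypy".

wjyuypy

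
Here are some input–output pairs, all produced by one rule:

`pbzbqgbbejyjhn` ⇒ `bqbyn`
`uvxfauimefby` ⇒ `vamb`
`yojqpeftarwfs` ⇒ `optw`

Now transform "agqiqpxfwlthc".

gqft

Each output is the input with this applied: keep one character in every 3, starting at position 2 (positions 2nd, 5th, 8th, ...).
"agqiqpxfwlthc" → "gqft".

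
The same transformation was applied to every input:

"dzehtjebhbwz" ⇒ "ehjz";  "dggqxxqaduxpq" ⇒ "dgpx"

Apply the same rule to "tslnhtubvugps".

lptv

The pattern: keep one character in every 3, starting at position 3 (positions 3rd, 6th, 9th, ...), then sort the characters into alphabetical order.
On "tslnhtubvugps": the first step gives "ltvp", and the second then gives "lptv".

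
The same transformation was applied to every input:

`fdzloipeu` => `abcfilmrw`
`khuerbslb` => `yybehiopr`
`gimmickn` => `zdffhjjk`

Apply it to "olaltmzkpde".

xabhiijlmqw

The transformation: sort the characters into alphabetical order, then shift every letter 3 places backward in the alphabet (wrapping around).
Applying that to "olaltmzkpde" gives "xabhiijlmqw".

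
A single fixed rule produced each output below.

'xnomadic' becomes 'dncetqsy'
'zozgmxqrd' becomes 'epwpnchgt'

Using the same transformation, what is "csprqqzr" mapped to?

ishfgghp

Looking at the pairs, the operation is to shift every letter 10 places backward in the alphabet (wrapping around), then swap each adjacent pair of characters (1↔2, 3↔4, ...).
For "csprqqzr" the result is "ishfgghp".
(Check on "zozgmxqrd": → "pepwcnght" → "epwpnchgt" ✓)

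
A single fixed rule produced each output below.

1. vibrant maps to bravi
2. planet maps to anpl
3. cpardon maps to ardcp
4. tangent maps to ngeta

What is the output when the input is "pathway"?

What's happening: delete the last 2 characters, then move the first 2 characters to the end (rotate left by 2).
Applying both steps to "pathway": "pathw", then "thwpa".

thwpa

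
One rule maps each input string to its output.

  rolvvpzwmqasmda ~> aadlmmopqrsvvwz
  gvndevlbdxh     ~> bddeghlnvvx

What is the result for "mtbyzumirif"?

bfiimmrtuyz

The pattern: sort the characters into alphabetical order.
Doing the same to "mtbyzumirif": "bfiimmrtuyz".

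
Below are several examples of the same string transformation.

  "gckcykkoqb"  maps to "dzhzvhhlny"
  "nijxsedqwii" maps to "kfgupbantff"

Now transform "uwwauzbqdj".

rttxrwynag

What's happening: shift every letter 3 places backward in the alphabet (wrapping around).
Applying that to "uwwauzbqdj" gives "rttxrwynag".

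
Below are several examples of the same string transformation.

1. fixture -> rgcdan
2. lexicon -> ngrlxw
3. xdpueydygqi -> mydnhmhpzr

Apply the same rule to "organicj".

Rule — delete the first character, then shift every letter 9 places forward in the alphabet (wrapping around).
On "organicj": the first step gives "rganicj", and the second then gives "apjwrls".

apjwrls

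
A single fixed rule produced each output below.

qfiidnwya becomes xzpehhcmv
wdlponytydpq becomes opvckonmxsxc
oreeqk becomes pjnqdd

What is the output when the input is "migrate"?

sdlhfqz

What's happening: move the last 2 characters to the front (rotate right by 2), then shift every letter 1 place backward in the alphabet (wrapping around).
Working it through for "migrate": intermediate "temigra", final "sdlhfqz".
(Check on "wdlponytydpq": → "pqwdlponytyd" → "opvckonmxsxc" ✓)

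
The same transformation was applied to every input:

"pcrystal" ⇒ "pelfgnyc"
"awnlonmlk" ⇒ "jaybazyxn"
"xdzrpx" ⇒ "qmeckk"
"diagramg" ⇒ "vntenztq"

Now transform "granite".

enavgrt

The rule is to move the first character to the end, then shift every letter 13 places forward in the alphabet (wrapping around) — i.e. ROT13.
"granite" → "raniteg" → "enavgrt".
(Check on "xdzrpx": → "dzrpxx" → "qmeckk" ✓)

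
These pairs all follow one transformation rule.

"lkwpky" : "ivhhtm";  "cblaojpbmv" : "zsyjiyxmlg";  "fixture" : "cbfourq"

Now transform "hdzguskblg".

The pattern: take characters alternately from the front and the back (1st, last, 2nd, 2nd-last, ...), then shift every letter 3 places backward in the alphabet (wrapping around).
"hdzguskblg" → "hgdlzbgkus" → "edaiwydhrp".

edaiwydhrp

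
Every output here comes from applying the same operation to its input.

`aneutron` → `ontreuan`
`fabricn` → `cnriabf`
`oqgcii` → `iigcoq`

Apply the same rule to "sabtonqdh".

dhnqtoabs

In each case the input is transformed by: reverse the string, then swap each adjacent pair of characters (1↔2, 3↔4, ...).
"sabtonqdh" → "hdqnotbas" → "dhnqtoabs".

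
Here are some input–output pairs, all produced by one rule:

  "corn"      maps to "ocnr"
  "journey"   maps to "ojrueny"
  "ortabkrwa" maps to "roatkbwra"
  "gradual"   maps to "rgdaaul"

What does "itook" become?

The transformation: swap each adjacent pair of characters (1↔2, 3↔4, ...).
So "itook" becomes "tiook".

tiook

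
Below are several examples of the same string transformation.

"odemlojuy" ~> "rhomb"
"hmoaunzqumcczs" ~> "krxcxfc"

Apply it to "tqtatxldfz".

What's happening: keep every other character starting from the first (positions 1st, 3rd, 5th, ...), then shift every letter 3 places forward in the alphabet (wrapping around).
Doing the same to "tqtatxldfz": "wwwoi".

wwwoi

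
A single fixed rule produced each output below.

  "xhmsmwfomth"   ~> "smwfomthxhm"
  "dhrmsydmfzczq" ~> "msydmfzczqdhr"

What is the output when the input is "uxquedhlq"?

uedhlquxq

The pattern: move the first 3 characters to the end (rotate left by 3).
Applying that to "uxquedhlq" gives "uedhlquxq".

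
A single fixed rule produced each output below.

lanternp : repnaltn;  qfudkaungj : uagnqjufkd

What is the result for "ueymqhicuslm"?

In each case the input is transformed by: swap the front and back halves of the string, then swap each adjacent pair of characters (1↔2, 3↔4, ...).
Starting from "ueymqhicuslm": after the first operation, "icuslmueymqh"; after the second, "cisumleumyhq".
(Check on "qfudkaungj": → "aungjqfudk" → "uagnqjufkd" ✓)

cisumleumyhq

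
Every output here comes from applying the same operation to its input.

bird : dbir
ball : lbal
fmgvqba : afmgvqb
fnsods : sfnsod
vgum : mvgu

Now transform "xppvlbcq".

qxppvlbc

What's happening: move the last character to the front.
Doing the same to "xppvlbcq": "qxppvlbc".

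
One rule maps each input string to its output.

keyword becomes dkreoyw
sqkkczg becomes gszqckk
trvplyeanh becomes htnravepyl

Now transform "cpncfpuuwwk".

kcwpwnucufp

Looking at the pairs, the operation is to take characters alternately from the front and the back (1st, last, 2nd, 2nd-last, ...), then swap each adjacent pair of characters (1↔2, 3↔4, ...).
Applying both steps to "cpncfpuuwwk": "ckpwnwcufup", then "kcwpwnucufp".
(Check on "keyword": → "kderyow" → "dkreoyw" ✓)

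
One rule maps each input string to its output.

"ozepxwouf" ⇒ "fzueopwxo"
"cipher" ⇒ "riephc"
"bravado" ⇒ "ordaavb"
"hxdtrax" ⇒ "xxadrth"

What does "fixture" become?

The transformation: take characters alternately from the front and the back (1st, last, 2nd, 2nd-last, ...), then move the first character to the end.
"fixture" → "feirxut" → "eirxutf".

eirxutf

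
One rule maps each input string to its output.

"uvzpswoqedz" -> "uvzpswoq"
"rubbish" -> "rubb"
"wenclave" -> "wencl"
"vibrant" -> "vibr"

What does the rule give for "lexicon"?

lexi

Rule — delete the last 3 characters.
For "lexicon" the result is "lexi".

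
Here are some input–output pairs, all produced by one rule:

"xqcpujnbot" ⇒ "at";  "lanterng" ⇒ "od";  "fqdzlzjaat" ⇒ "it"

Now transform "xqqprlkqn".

In each case the input is transformed by: shift every letter 3 places forward in the alphabet (wrapping around), then keep only the first 2 characters.
Applying both steps to "xqqprlkqn": "attsuontq", then "at".

at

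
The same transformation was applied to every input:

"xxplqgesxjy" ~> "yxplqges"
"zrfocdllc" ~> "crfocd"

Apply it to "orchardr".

rrcha

Looking at the pairs, the operation is to swap the first and last characters, then delete the last 3 characters.
Working it through for "orchardr": intermediate "rrchardo", final "rrcha".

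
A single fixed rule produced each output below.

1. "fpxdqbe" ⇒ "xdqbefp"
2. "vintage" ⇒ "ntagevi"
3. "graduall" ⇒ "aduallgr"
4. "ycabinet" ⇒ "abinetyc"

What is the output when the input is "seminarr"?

The pattern: move the first 2 characters to the end (rotate left by 2).
"seminarr" → "minarrse".

minarrse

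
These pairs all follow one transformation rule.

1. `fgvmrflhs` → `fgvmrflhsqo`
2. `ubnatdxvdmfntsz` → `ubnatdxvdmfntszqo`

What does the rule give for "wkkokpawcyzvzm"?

In each case the input is transformed by: append "qo".
Doing the same to "wkkokpawcyzvzm": "wkkokpawcyzvzmqo".

wkkokpawcyzvzmqo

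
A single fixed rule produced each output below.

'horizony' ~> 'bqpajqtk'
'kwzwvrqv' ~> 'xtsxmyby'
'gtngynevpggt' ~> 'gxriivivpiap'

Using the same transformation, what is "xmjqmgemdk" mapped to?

The transformation: swap the front and back halves of the string, then shift every letter 2 places forward in the alphabet (wrapping around).
For "xmjqmgemdk" the result is "igofmzolso".

igofmzolso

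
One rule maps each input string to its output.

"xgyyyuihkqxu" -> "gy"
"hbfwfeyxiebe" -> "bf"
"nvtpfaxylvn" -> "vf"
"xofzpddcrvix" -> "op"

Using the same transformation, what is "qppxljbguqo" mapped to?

In each case the input is transformed by: keep one character in every 3, starting at position 2 (positions 2nd, 5th, 8th, ...), then delete the last 2 characters.
For "qppxljbguqo", step one produces "plgo"; step two turns that into "pl".

pl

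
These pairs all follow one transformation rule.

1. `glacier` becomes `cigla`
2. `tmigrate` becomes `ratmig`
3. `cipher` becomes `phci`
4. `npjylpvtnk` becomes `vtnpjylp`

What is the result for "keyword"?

Rule — delete the last 2 characters, then move the last 2 characters to the front (rotate right by 2).
On "keyword": the first step gives "keywo", and the second then gives "wokey".

wokey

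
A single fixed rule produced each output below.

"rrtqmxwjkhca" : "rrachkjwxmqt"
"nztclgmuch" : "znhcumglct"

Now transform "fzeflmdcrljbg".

Looking at the pairs, the operation is to move the first 2 characters to the end (rotate left by 2), then reverse the string.
On "fzeflmdcrljbg": the first step gives "eflmdcrljbgfz", and the second then gives "zfgbjlrcdmlfe".

zfgbjlrcdmlfe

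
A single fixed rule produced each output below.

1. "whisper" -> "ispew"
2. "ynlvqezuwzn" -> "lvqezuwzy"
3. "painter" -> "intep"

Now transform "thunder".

undet

The transformation: swap the first and last characters, then delete the first 2 characters.
For "thunder", step one produces "rhundet"; step two turns that into "undet".
(Check on "ynlvqezuwzn": → "nnlvqezuwzy" → "lvqezuwzy" ✓)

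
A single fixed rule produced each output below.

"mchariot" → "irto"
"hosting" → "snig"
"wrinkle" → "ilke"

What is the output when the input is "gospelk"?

slek

Looking at the pairs, the operation is to swap each adjacent pair of characters (1↔2, 3↔4, ...), then keep only the last 4 characters.
Working it through for "gospelk": intermediate "ogpslek", final "slek".
(Check on "wrinkle": → "rwnilke" → "ilke" ✓)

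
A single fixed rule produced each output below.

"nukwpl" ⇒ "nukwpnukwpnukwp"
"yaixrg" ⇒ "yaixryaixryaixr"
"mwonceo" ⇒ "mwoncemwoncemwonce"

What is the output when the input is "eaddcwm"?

eaddcweaddcweaddcw

The rule is to delete the last character, then write the whole string 3 times in a row.
Starting from "eaddcwm": after the first operation, "eaddcw"; after the second, "eaddcweaddcweaddcw".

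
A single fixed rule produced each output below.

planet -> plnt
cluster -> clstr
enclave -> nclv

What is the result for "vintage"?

vntg

Looking at the pairs, the operation is to remove every vowel.
For "vintage" the result is "vntg".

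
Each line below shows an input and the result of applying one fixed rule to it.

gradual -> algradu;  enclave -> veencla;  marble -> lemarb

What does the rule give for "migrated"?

The pattern: move the last 2 characters to the front (rotate right by 2).
On "migrated" that produces "edmigrat".

edmigrat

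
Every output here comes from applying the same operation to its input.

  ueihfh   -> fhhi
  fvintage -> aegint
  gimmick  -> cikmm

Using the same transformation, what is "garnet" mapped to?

Rule — delete the first 2 characters, then sort the characters into alphabetical order.
Starting from "garnet": after the first operation, "rnet"; after the second, "enrt".

enrt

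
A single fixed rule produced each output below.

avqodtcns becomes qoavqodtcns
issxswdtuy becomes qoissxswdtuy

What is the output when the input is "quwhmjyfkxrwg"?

Looking at the pairs, the operation is to prepend "qo".
Applying that to "quwhmjyfkxrwg" gives "qoquwhmjyfkxrwg".

qoquwhmjyfkxrwg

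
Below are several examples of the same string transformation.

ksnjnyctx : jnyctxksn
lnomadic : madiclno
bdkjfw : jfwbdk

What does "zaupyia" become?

Each output is the input with this applied: move the first 3 characters to the end (rotate left by 3).
"zaupyia" → "pyiazau".

pyiazau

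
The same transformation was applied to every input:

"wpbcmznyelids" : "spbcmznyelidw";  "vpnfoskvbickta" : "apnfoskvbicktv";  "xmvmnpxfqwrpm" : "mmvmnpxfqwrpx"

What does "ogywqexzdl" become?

In each case the input is transformed by: swap the first and last characters.
On "ogywqexzdl" that produces "lgywqexzdo".

lgywqexzdo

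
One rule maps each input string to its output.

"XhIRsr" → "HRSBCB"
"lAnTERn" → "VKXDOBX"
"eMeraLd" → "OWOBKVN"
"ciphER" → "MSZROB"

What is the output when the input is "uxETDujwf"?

EHODNETGP

Rule — shift every letter 10 places forward in the alphabet (wrapping around), then convert every letter to uppercase.
Starting from "uxETDujwf": after the first operation, "ehODNetgp"; after the second, "EHODNETGP".
(Check on "ciphER": → "mszrOB" → "MSZROB" ✓)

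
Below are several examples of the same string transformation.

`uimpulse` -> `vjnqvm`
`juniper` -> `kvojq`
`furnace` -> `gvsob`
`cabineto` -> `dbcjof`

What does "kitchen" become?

ljudi

What's happening: delete the last 2 characters, then shift every letter 1 place forward in the alphabet (wrapping around).
On "kitchen" that produces "ljudi".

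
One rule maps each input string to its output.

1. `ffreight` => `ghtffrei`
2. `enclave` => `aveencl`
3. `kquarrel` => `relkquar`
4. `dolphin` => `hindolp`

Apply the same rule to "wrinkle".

klewrin

In each case the input is transformed by: move the last 3 characters to the front (rotate right by 3).
"wrinkle" → "klewrin".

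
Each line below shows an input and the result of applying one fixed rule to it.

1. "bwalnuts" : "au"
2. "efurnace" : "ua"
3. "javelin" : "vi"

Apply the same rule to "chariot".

ao

The transformation: keep one character in every 3, starting at position 3 (positions 3rd, 6th, 9th, ...).
Doing the same to "chariot": "ao".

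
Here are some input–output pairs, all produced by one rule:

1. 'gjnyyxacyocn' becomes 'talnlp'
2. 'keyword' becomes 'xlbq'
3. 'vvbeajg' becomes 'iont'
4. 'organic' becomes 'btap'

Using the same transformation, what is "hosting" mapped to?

ufvt

What's happening: shift every letter 13 places forward in the alphabet (wrapping around) — i.e. ROT13, then keep every other character starting from the first (positions 1st, 3rd, 5th, ...).
Working it through for "hosting": intermediate "ubfgvat", final "ufvt".
(Check on "gjnyyxacyocn": → "twallknplbpa" → "talnlp" ✓)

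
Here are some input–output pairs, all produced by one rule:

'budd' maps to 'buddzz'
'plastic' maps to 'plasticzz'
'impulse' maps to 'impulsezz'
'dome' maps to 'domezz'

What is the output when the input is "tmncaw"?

tmncawzz

What's happening: append "zz".
Doing the same to "tmncaw": "tmncawzz".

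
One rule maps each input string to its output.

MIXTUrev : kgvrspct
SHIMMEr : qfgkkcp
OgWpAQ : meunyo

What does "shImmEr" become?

qfgkkcp

What's happening: shift every letter 2 places backward in the alphabet (wrapping around), then convert every letter to lowercase.
On "shImmEr": the first step gives "qfGkkCp", and the second then gives "qfgkkcp".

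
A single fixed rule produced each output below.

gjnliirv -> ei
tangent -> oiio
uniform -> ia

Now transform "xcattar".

Looking at the pairs, the operation is to shift every letter 5 places backward in the alphabet (wrapping around), then keep only the vowels.
Working it through for "xcattar": intermediate "sxvoovm", final "oo".

oo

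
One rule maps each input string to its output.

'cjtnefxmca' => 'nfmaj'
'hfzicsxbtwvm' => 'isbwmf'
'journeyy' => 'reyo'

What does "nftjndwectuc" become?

Rule — keep every other character starting from the second (positions 2nd, 4th, 6th, ...), then move the first character to the end.
For "nftjndwectuc", step one produces "fjdetc"; step two turns that into "jdetcf".

jdetcf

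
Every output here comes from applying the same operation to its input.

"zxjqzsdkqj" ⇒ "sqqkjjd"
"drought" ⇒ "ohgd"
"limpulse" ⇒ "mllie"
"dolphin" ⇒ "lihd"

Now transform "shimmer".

The rule is to sort the characters into reverse alphabetical order, then delete the first 3 characters.
On "shimmer": the first step gives "srmmihe", and the second then gives "mihe".

mihe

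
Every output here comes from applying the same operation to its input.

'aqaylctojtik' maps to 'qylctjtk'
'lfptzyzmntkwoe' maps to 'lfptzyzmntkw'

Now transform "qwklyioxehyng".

What's happening: remove every vowel.
For "qwklyioxehyng" the result is "qwklyxhyng".

qwklyxhyng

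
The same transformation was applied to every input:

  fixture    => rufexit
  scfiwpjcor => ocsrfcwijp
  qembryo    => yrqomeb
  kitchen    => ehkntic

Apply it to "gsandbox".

obgxasdn

Each output is the input with this applied: move the last 3 characters to the front (rotate right by 3), then swap each adjacent pair of characters (1↔2, 3↔4, ...).
Applying that to "gsandbox" gives "obgxasdn".
(Check on "qembryo": → "ryoqemb" → "yrqomeb" ✓)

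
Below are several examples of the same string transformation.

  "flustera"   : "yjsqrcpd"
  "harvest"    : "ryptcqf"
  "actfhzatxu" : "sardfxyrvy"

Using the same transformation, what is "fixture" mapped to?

The rule is to swap the first and last characters, then shift every letter 2 places backward in the alphabet (wrapping around).
"fixture" → "eixturf" → "cgvrspd".

cgvrspd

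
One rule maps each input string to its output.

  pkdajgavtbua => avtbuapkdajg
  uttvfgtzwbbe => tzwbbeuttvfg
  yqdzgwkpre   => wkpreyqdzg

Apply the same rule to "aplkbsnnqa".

snnqaaplkb

Rule — swap the front and back halves of the string.
So "aplkbsnnqa" becomes "snnqaaplkb".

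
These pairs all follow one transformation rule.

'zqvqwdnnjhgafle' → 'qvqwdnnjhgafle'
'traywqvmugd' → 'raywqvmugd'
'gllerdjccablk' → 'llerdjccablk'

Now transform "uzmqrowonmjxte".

zmqrowonmjxte

The transformation: delete the first character.
"uzmqrowonmjxte" → "zmqrowonmjxte".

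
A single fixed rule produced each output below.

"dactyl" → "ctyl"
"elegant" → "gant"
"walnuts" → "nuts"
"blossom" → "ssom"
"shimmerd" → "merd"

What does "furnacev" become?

acev

In each case the input is transformed by: keep only the last 4 characters.
Applying that to "furnacev" gives "acev".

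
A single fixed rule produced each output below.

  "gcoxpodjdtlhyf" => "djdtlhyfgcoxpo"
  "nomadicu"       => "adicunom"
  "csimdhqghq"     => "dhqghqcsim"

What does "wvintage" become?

ntagewvi

The transformation: move the last character to the front, then swap the front and back halves of the string.
Applying both steps to "wvintage": "ewvintag", then "ntagewvi".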